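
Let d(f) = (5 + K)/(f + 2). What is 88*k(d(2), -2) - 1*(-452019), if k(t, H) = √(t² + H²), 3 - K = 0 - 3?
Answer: 452019 + 22*√185 ≈ 4.5232e+5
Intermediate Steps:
K = 6 (K = 3 - (0 - 3) = 3 - 1*(-3) = 3 + 3 = 6)
d(f) = 11/(2 + f) (d(f) = (5 + 6)/(f + 2) = 11/(2 + f))
k(t, H) = √(H² + t²)
88*k(d(2), -2) - 1*(-452019) = 88*√((-2)² + (11/(2 + 2))²) - 1*(-452019) = 88*√(4 + (11/4)²) + 452019 = 88*√(4 + 121/16) + 452019 = 88*√(185/16) + 452019 = 88*(√185/4) + 452019 = 22*√185 + 452019 = 452019 + 22*√185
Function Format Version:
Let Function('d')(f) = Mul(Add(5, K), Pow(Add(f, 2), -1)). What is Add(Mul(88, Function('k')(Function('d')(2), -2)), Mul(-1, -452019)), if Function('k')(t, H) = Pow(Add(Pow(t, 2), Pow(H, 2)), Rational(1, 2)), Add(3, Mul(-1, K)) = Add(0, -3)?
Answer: Add(452019, Mul(22, Pow(185, Rational(1, 2)))) ≈ 4.5232e+5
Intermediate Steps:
K = 6 (K = Add(3, Mul(-1, Add(0, -3))) = Add(3, Mul(-1, -3)) = Add(3, 3) = 6)
Function('d')(f) = Mul(11, Pow(Add(2, f), -1)) (Function('d')(f) = Mul(Add(5, 6), Pow(Add(f, 2), -1)) = Mul(11, Pow(Add(2, f), -1)))
Function('k')(t, H) = Pow(Add(Pow(H, 2), Pow(t, 2)), Rational(1, 2))
Add(Mul(88, Function('k')(Function('d')(2), -2)), Mul(-1, -452019)) = Add(Mul(88, Pow(Add(Pow(-2, 2), Pow(Mul(11, Pow(Add(2, 2), -1)), 2)), Rational(1, 2))), Mul(-1, -452019)) = Add(Mul(88, Pow(Add(4, Pow(Mul(11, Pow(4, -1)), 2)), Rational(1, 2))), 452019) = Add(Mul(88, Pow(Add(4, Pow(Mul(11, Rational(1, 4)), 2)), Rational(1, 2))), 452019) = Add(Mul(88, Pow(Add(4, Pow(Rational(11, 4), 2)), Rational(1, 2))), 452019) = Add(Mul(88, Pow(Add(4, Rational(121, 16)), Rational(1, 2))), 452019) = Add(Mul(88, Pow(Rational(185, 16), Rational(1, 2))), 452019) = Add(Mul(88, Mul(Rational(1, 4), Pow(185, Rational(1, 2)))), 452019) = Add(Mul(22, Pow(185, Rational(1, 2))), 452019) = Add(452019, Mul(22, Pow(185, Rational(1, 2))))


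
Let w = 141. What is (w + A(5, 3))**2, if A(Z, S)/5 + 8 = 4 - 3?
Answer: 11236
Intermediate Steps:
A(Z, S) = -35 (A(Z, S) = -40 + 5*(4 - 3) = -40 + 5*1 = -40 + 5 = -35)
(w + A(5, 3))**2 = (141 - 35)**2 = 106**2 = 11236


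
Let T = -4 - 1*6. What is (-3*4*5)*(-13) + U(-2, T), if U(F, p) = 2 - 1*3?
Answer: 779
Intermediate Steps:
T = -10 (T = -4 - 6 = -10)
U(F, p) = -1 (U(F, p) = 2 - 3 = -1)
(-3*4*5)*(-13) + U(-2, T) = (-3*4*5)*(-13) - 1 = -12*5*(-13) - 1 = -60*(-13) - 1 = 780 - 1 = 779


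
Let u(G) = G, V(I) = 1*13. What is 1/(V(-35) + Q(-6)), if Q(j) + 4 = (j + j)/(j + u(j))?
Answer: ⅒ ≈ 0.10000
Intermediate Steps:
V(I) = 13
Q(j) = -3 (Q(j) = -4 + (j + j)/(j + j) = -4 + (2*j)/((2*j)) = -4 + (2*j)*(1/(2*j)) = -4 + 1 = -3)
1/(V(-35) + Q(-6)) = 1/(13 - 3) = 1/10 = ⅒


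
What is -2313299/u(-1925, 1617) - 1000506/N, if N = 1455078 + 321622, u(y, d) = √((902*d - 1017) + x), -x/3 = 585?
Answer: -500253/888350 - 2313299*√1455762/1455762 ≈ -1917.8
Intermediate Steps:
x = -1755 (x = -3*585 = -1755)
u(y, d) = √(-2772 + 902*d) (u(y, d) = √((902*d - 1017) - 1755) = √((-1017 + 902*d) - 1755) = √(-2772 + 902*d))
N = 1776700
-2313299/u(-1925, 1617) - 1000506/N = -2313299/√(-2772 + 902*1617) - 1000506/1776700 = -2313299/√(-2772 + 1458534) - 1000506*1/1776700 = -2313299*√1455762/1455762 - 500253/888350 = -500253/888350 - 2313299*√1455762/1455762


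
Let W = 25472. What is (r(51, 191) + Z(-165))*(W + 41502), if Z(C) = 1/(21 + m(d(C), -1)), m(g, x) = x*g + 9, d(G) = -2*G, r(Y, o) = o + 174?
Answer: 3666793013/150 ≈ 2.4445e+7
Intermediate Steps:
r(Y, o) = 174 + o
m(g, x) = 9 + g*x (m(g, x) = g*x + 9 = 9 + g*x)
Z(C) = 1/(30 + 2*C) (Z(C) = 1/(21 + (9 - 2*C*(-1))) = 1/(21 + (9 + 2*C)) = 1/(30 + 2*C))
(r(51, 191) + Z(-165))*(W + 41502) = ((174 + 191) + 1/(2*(15 - 165)))*(25472 + 41502) = (365 + (½)/(-150))*66974 = (365 + (½)*(-1/150))*66974 = (365 - 1/300)*66974 = (109499/300)*66974 = 3666793013/150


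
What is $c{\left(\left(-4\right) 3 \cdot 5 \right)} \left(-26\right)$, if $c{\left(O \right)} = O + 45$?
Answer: $390$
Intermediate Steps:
$c{\left(O \right)} = 45 + O$
$c{\left(\left(-4\right) 3 \cdot 5 \right)} \left(-26\right) = \left(45 + \left(-4\right) 3 \cdot 5\right) \left(-26\right) = \left(45 - 60\right) \left(-26\right) = \left(-15\right) \left(-26\right) = 390$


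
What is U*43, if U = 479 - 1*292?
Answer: 8041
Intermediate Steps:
U = 187 (U = 479 - 292 = 187)
U*43 = 187*43 = 8041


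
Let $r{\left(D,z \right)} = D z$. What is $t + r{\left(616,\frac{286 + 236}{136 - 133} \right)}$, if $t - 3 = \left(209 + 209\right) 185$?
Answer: $184517$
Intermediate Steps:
$t = 77333$ ($t = 3 + \left(209 + 209\right) 185 = 3 + 418 \cdot 185 = 3 + 77330 = 77333$)
$t + r{\left(616,\frac{286 + 236}{136 - 133} \right)} = 77333 + 616 \frac{286 + 236}{136 - 133} = 77333 + 616 \cdot \frac{522}{3} = 77333 + 616 \cdot 522 \cdot \frac{1}{3} = 77333 + 616 \cdot 174 = 77333 + 107184 = 184517$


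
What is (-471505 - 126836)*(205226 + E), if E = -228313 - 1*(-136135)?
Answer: -67641253368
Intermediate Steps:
E = -92178 (E = -228313 + 136135 = -92178)
(-471505 - 126836)*(205226 + E) = (-471505 - 126836)*(205226 - 92178) = -598341*113048 = -67641253368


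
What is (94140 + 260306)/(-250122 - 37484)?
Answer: -177223/143803 ≈ -1.2324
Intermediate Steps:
(94140 + 260306)/(-250122 - 37484) = 354446/(-287606) = 354446*(-1/287606) = -177223/143803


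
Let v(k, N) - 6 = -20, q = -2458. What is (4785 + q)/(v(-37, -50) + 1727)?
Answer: 2327/1713 ≈ 1.3584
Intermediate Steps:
v(k, N) = -14 (v(k, N) = 6 - 20 = -14)
(4785 + q)/(v(-37, -50) + 1727) = (4785 - 2458)/(-14 + 1727) = 2327/1713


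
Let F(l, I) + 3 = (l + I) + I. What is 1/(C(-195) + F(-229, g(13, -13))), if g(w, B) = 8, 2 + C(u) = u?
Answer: -1/413 ≈ -0.0024213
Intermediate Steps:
C(u) = -2 + u
F(l, I) = -3 + l + 2*I (F(l, I) = -3 + ((l + I) + I) = -3 + ((I + l) + I) = -3 + (l + 2*I) = -3 + l + 2*I)
1/(C(-195) + F(-229, g(13, -13))) = 1/((-2 - 195) + (-3 - 229 + 2*8)) = 1/(-197 + (-3 - 229 + 16)) = 1/(-197 - 216) = 1/(-413) = -1/413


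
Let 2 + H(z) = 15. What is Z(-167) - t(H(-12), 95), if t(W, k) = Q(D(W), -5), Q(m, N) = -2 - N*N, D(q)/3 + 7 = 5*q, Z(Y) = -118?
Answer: -91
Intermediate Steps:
H(z) = 13 (H(z) = -2 + 15 = 13)
D(q) = -21 + 15*q (D(q) = -21 + 3*(5*q) = -21 + 15*q)
Q(m, N) = -2 - N²
t(W, k) = -27 (t(W, k) = -2 - 1*(-5)² = -2 - 1*25 = -2 - 25 = -27)
Z(-167) - t(H(-12), 95) = -118 - 1*(-27) = -118 + 27 = -91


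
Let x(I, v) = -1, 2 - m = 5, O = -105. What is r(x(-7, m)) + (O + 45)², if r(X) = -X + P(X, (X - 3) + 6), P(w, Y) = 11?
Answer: 3612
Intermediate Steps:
m = -3 (m = 2 - 1*5 = 2 - 5 = -3)
r(X) = 11 - X (r(X) = -X + 11 = 11 - X)
r(x(-7, m)) + (O + 45)² = (11 - 1*(-1)) + (-105 + 45)² = (11 + 1) + (-60)² = 12 + 3600 = 3612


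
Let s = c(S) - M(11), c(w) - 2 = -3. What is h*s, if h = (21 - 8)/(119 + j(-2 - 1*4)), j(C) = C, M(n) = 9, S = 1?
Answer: -130/113 ≈ -1.1504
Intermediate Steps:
c(w) = -1 (c(w) = 2 - 3 = -1)
s = -10 (s = -1 - 1*9 = -1 - 9 = -10)
h = 13/113 (h = (21 - 8)/(119 + (-2 - 1*4)) = 13/(119 + (-2 - 4)) = 13/(119 - 6) = 13/113 ≈ 0.11504)
h*s = (13/113)*(-10) = -130/113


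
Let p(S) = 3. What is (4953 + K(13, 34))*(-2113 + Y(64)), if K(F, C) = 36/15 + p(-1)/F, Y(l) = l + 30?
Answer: -650352204/65 ≈ -1.0005e+7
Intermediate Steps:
Y(l) = 30 + l
K(F, C) = 12/5 + 3/F (K(F, C) = 36/15 + 3/F = 36*(1/15) + 3/F = 12/5 + 3/F)
(4953 + K(13, 34))*(-2113 + Y(64)) = (4953 + (12/5 + 3/13))*(-2113 + (30 + 64)) = (4953 + (12/5 + 3*(1/13)))*(-2113 + 94) = (4953 + (12/5 + 3/13))*(-2019) = (4953 + 171/65)*(-2019) = (322116/65)*(-2019) = -650352204/65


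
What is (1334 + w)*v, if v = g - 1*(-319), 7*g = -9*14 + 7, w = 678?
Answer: 607624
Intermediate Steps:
g = -17 (g = (-9*14 + 7)/7 = (-126 + 7)/7 = (⅐)*(-119) = -17)
v = 302 (v = -17 - 1*(-319) = -17 + 319 = 302)
(1334 + w)*v = (1334 + 678)*302 = 2012*302 = 607624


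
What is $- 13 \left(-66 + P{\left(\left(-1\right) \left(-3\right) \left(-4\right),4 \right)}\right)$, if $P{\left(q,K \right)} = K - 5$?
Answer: $871$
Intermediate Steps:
$P{\left(q,K \right)} = -5 + K$ ($P{\left(q,K \right)} = K - 5 = -5 + K$)
$- 13 \left(-66 + P{\left(\left(-1\right) \left(-3\right) \left(-4\right),4 \right)}\right) = - 13 \left(-66 + \left(-5 + 4\right)\right) = - 13 \left(-66 - 1\right) = \left(-13\right) \left(-67\right) = 871$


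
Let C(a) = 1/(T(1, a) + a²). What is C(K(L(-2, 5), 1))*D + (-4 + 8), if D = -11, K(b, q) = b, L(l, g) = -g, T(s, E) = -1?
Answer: 85/24 ≈ 3.5417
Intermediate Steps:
C(a) = 1/(-1 + a²)
C(K(L(-2, 5), 1))*D + (-4 + 8) = -11/(-1 + (-1*5)²) + (-4 + 8) = -11/(-1 + (-5)²) + 4 = -11/(-1 + 25) + 4 = -11/24 + 4 = 85/24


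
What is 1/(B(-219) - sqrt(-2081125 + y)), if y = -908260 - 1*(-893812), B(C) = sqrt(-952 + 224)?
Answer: -I/(-sqrt(2095573) + 2*sqrt(182)) ≈ 0.00070391*I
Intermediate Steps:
B(C) = 2*I*sqrt(182) (B(C) = sqrt(-728) = 2*I*sqrt(182))
y = -14448 (y = -908260 + 893812 = -14448)
1/(B(-219) - sqrt(-2081125 + y)) = 1/(2*I*sqrt(182) - sqrt(-2081125 - 14448)) = 1/(2*I*sqrt(182) - sqrt(-2095573)) = 1/(2*I*sqrt(182) - I*sqrt(2095573)) = 1/(-I*sqrt(2095573) + 2*I*sqrt(182))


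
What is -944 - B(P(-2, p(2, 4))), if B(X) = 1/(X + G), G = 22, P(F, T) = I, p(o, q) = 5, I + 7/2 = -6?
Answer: -23602/25 ≈ -944.08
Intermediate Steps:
I = -19/2 (I = -7/2 - 6 = -19/2 ≈ -9.5000)
P(F, T) = -19/2
B(X) = 1/(22 + X) (B(X) = 1/(X + 22) = 1/(22 + X))
-944 - B(P(-2, p(2, 4))) = -944 - 1/(22 - 19/2) = -944 - 1/25/2 = -944 - 1*2/25 = -944 - 2/25 = -23602/25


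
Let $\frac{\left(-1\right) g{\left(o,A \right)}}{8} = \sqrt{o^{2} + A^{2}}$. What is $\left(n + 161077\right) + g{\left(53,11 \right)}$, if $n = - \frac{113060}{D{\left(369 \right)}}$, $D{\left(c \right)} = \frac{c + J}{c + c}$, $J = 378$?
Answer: $\frac{4098471}{83} - 8 \sqrt{2930} \approx 48946.0$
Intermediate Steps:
$D{\left(c \right)} = \frac{378 + c}{2 c}$ ($D{\left(c \right)} = \frac{c + 378}{c + c} = \frac{378 + c}{2 c}$)
$n = - \frac{9270920}{83}$ ($n = - \frac{113060}{\frac{1}{2} \cdot \frac{1}{369} \left(378 + 369\right)} = - \frac{113060}{\frac{1}{2} \cdot \frac{1}{369} \cdot 747} = - \frac{113060}{\frac{83}{82}} = \left(-113060\right) \frac{82}{83} = - \frac{9270920}{83} \approx -1.117 \cdot 10^{5}$)
$g{\left(o,A \right)} = - 8 \sqrt{A^{2} + o^{2}}$ ($g{\left(o,A \right)} = - 8 \sqrt{o^{2} + A^{2}} = - 8 \sqrt{A^{2} + o^{2}}$)
$\left(n + 161077\right) + g{\left(53,11 \right)} = \left(- \frac{9270920}{83} + 161077\right) - 8 \sqrt{11^{2} + 53^{2}} = \frac{4098471}{83} - 8 \sqrt{121 + 2809} = \frac{4098471}{83} - 8 \sqrt{2930}$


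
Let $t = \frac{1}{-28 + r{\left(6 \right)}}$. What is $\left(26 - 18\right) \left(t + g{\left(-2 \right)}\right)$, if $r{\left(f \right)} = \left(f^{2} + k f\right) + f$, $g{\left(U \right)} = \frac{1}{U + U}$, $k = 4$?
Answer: $- \frac{34}{19} \approx -1.7895$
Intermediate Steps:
$g{\left(U \right)} = \frac{1}{2 U}$
$r{\left(f \right)} = f^{2} + 5 f$ ($r{\left(f \right)} = \left(f^{2} + 4 f\right) + f = f^{2} + 5 f$)
$t = \frac{1}{38}$ ($t = \frac{1}{-28 + 6 \left(5 + 6\right)} = \frac{1}{-28 + 6 \cdot 11} = \frac{1}{-28 + 66} = \frac{1}{38} \approx 0.026316$)
$\left(26 - 18\right) \left(t + g{\left(-2 \right)}\right) = \left(26 - 18\right) \left(\frac{1}{38} + \frac{1}{2 \left(-2\right)}\right) = 8 \left(\frac{1}{38} + \frac{1}{2} \left(- \frac{1}{2}\right)\right) = 8 \left(\frac{1}{38} - \frac{1}{4}\right) = 8 \left(- \frac{17}{76}\right) = - \frac{34}{19}$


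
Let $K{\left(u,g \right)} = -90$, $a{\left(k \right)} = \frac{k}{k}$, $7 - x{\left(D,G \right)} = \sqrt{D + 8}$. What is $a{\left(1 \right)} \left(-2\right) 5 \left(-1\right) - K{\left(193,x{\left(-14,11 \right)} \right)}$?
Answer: $100$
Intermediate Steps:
$x{\left(D,G \right)} = 7 - \sqrt{8 + D}$ ($x{\left(D,G \right)} = 7 - \sqrt{D + 8} = 7 - \sqrt{8 + D}$)
$a{\left(k \right)} = 1$
$a{\left(1 \right)} \left(-2\right) 5 \left(-1\right) - K{\left(193,x{\left(-14,11 \right)} \right)} = 1 \left(-2\right) 5 \left(-1\right) - -90 = \left(-2\right) 5 \left(-1\right) + 90 = \left(-10\right) \left(-1\right) + 90 = 10 + 90 = 100$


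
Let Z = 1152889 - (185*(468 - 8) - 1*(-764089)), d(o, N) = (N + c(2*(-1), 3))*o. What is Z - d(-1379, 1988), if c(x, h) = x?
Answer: 3042394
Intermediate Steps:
d(o, N) = o*(-2 + N) (d(o, N) = (N + 2*(-1))*o = (N - 2)*o = (-2 + N)*o = o*(-2 + N))
Z = 303700 (Z = 1152889 - (185*460 + 764089) = 1152889 - (85100 + 764089) = 1152889 - 1*849189 = 1152889 - 849189 = 303700)
Z - d(-1379, 1988) = 303700 - (-1379)*(-2 + 1988) = 303700 - (-1379)*1986 = 303700 - 1*(-2738694) = 303700 + 2738694 = 3042394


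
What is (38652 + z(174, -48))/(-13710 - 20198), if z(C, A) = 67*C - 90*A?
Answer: -27315/16954 ≈ -1.6111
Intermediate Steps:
z(C, A) = -90*A + 67*C
(38652 + z(174, -48))/(-13710 - 20198) = (38652 + (-90*(-48) + 67*174))/(-13710 - 20198) = (38652 + (4320 + 11658))/(-33908) = (38652 + 15978)*(-1/33908) = 54630*(-1/33908) = -27315/16954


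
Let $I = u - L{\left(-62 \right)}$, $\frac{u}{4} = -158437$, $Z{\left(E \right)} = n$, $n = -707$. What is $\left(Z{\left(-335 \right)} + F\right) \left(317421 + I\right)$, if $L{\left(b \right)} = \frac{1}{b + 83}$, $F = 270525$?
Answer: $- \frac{1792365358024}{21} \approx -8.5351 \cdot 10^{10}$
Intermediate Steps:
$Z{\left(E \right)} = -707$
$L{\left(b \right)} = \frac{1}{83 + b}$
$u = -633748$ ($u = 4 \left(-158437\right) = -633748$)
$I = - \frac{13308709}{21}$ ($I = -633748 - \frac{1}{83 - 62} = -633748 - \frac{1}{21} = - \frac{13308709}{21} \approx -6.3375 \cdot 10^{5}$)
$\left(Z{\left(-335 \right)} + F\right) \left(317421 + I\right) = \left(-707 + 270525\right) \left(317421 - \frac{13308709}{21}\right) = 269818 \left(- \frac{6642868}{21}\right) = - \frac{1792365358024}{21}$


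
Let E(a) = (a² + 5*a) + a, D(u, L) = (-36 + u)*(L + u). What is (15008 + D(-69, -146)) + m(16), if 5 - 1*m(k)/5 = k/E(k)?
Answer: 827371/22 ≈ 37608.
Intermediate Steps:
E(a) = a² + 6*a
m(k) = 25 - 5/(6 + k) (m(k) = 25 - 5*k/(k*(6 + k)) = 25 - 5*k*1/(k*(6 + k)) = 25 - 5/(6 + k))
(15008 + D(-69, -146)) + m(16) = (15008 + ((-69)² - 36*(-146) - 36*(-69) - 146*(-69))) + 5*(29 + 5*16)/(6 + 16) = (15008 + (4761 + 5256 + 2484 + 10074)) + 5*(29 + 80)/22 = (15008 + 22575) + 5*(1/22)*109 = 37583 + 545/22 = 827371/22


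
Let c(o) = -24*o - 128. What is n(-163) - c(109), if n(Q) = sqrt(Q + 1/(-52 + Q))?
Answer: 2744 + 3*I*sqrt(837210)/215 ≈ 2744.0 + 12.767*I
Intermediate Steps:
c(o) = -128 - 24*o
n(-163) - c(109) = sqrt((1 - 163*(-52 - 163))/(-52 - 163)) - (-128 - 24*109) = sqrt((1 - 163*(-215))/(-215)) - (-128 - 2616) = sqrt(-(1 + 35045)/215) - 1*(-2744) = sqrt(-1/215*35046) + 2744 = sqrt(-35046/215) + 2744 = 3*I*sqrt(837210)/215 + 2744 = 2744 + 3*I*sqrt(837210)/215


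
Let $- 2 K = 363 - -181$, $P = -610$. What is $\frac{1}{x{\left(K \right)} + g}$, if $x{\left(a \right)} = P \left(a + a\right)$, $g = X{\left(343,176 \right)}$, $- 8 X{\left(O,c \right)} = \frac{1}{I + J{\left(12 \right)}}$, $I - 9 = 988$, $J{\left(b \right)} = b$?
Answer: $\frac{8072}{2678612479} \approx 3.0135 \cdot 10^{-6}$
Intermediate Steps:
$I = 997$ ($I = 9 + 988 = 997$)
$X{\left(O,c \right)} = - \frac{1}{8072}$ ($X{\left(O,c \right)} = - \frac{1}{8 \left(997 + 12\right)} = - \frac{1}{8 \cdot 1009} = \left(- \frac{1}{8}\right) \frac{1}{1009} = - \frac{1}{8072}$)
$g = - \frac{1}{8072} \approx -0.00012388$
$K = -272$ ($K = - \frac{363 - -181}{2} = - \frac{363 + 181}{2} = \left(- \frac{1}{2}\right) 544 = -272$)
$x{\left(a \right)} = - 1220 a$ ($x{\left(a \right)} = - 610 \left(a + a\right) = - 610 \cdot 2 a = - 1220 a$)
$\frac{1}{x{\left(K \right)} + g} = \frac{1}{\left(-1220\right) \left(-272\right) - \frac{1}{8072}} = \frac{1}{331840 - \frac{1}{8072}} = \frac{1}{\frac{2678612479}{8072}} = \frac{8072}{2678612479}$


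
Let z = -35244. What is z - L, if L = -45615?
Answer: 10371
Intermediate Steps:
z - L = -35244 - 1*(-45615) = -35244 + 45615 = 10371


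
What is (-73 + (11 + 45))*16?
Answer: -272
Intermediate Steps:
(-73 + (11 + 45))*16 = (-73 + 56)*16 = -17*16 = -272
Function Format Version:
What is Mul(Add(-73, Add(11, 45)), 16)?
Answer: -272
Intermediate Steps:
Mul(Add(-73, Add(11, 45)), 16) = Mul(Add(-73, 56), 16) = Mul(-17, 16) = -272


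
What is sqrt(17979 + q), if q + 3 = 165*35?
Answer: 3*sqrt(2639) ≈ 154.11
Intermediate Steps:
q = 5772 (q = -3 + 165*35 = -3 + 5775 = 5772)
sqrt(17979 + q) = sqrt(17979 + 5772) = sqrt(23751) = 3*sqrt(2639)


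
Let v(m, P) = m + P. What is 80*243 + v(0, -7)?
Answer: 19433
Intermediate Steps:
v(m, P) = P + m
80*243 + v(0, -7) = 80*243 + (-7 + 0) = 19440 - 7 = 19433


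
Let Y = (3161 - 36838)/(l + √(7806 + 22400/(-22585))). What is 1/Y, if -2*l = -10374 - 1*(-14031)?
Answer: 3657/67354 - √159247837774/152119009 ≈ 0.051672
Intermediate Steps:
l = -3657/2 (l = -(-10374 - 1*(-14031))/2 = -(-10374 + 14031)/2 = -½*3657 = -3657/2 ≈ -1828.5)
Y = -33677/(-3657/2 + √159247837774/4517) (Y = (3161 - 36838)/(-3657/2 + √(7806 + 22400/(-22585))) = -33677/(-3657/2 + √(7806 + 22400*(-1/22585))) = -33677/(-3657/2 + √(7806 - 4480/4517)) = -33677/(-3657/2 + √(35255222/4517)) = -33677/(-3657/2 + √159247837774/4517) ≈ 19.353)
1/Y = 1/(-67354*√22585/(-3657*√22585 + 2*√176276110)) = -√22585*(-3657*√22585 + 2*√176276110)/1521190090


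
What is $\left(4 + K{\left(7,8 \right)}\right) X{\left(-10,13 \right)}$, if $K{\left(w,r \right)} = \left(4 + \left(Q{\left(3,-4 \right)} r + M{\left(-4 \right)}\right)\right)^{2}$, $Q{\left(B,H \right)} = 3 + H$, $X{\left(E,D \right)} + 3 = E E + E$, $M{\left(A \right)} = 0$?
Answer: $1740$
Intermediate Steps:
$X{\left(E,D \right)} = -3 + E + E^{2}$ ($X{\left(E,D \right)} = -3 + \left(E E + E\right) = -3 + \left(E^{2} + E\right) = -3 + \left(E + E^{2}\right) = -3 + E + E^{2}$)
$K{\left(w,r \right)} = \left(4 - r\right)^{2}$ ($K{\left(w,r \right)} = \left(4 + \left(\left(3 - 4\right) r + 0\right)\right)^{2} = \left(4 + \left(- r + 0\right)\right)^{2} = \left(4 - r\right)^{2}$)
$\left(4 + K{\left(7,8 \right)}\right) X{\left(-10,13 \right)} = \left(4 + \left(4 - 8\right)^{2}\right) \left(-3 - 10 + \left(-10\right)^{2}\right) = \left(4 + \left(4 - 8\right)^{2}\right) \left(-3 - 10 + 100\right) = \left(4 + \left(-4\right)^{2}\right) 87 = \left(4 + 16\right) 87 = 20 \cdot 87 = 1740$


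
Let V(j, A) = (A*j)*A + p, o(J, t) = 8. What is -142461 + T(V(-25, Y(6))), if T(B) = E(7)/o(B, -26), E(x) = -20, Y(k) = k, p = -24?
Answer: -284927/2 ≈ -1.4246e+5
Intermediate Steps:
V(j, A) = -24 + j*A² (V(j, A) = (A*j)*A - 24 = j*A² - 24 = -24 + j*A²)
T(B) = -5/2 (T(B) = -20/8 = -20*⅛ = -5/2)
-142461 + T(V(-25, Y(6))) = -142461 - 5/2 = -284927/2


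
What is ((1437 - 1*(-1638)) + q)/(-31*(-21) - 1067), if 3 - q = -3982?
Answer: -1765/104 ≈ -16.971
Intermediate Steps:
q = 3985 (q = 3 - 1*(-3982) = 3 + 3982 = 3985)
((1437 - 1*(-1638)) + q)/(-31*(-21) - 1067) = ((1437 - 1*(-1638)) + 3985)/(-31*(-21) - 1067) = ((1437 + 1638) + 3985)/(651 - 1067) = (3075 + 3985)/(-416) = 7060*(-1/416) = -1765/104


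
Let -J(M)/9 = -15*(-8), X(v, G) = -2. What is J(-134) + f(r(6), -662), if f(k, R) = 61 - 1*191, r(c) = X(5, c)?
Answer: -1210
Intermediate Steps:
r(c) = -2
J(M) = -1080 (J(M) = -(-135)*(-8) = -9*120 = -1080)
f(k, R) = -130 (f(k, R) = 61 - 191 = -130)
J(-134) + f(r(6), -662) = -1080 - 130 = -1210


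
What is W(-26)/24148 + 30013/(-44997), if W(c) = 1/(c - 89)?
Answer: -83346746257/124957568940 ≈ -0.66700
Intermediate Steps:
W(c) = 1/(-89 + c)
W(-26)/24148 + 30013/(-44997) = 1/(-89 - 26*24148) + 30013/(-44997) = (1/24148)/(-115) + 30013*(-1/44997) = -1/115*1/24148 - 30013/44997 = -1/2777020 - 30013/44997 = -83346746257/124957568940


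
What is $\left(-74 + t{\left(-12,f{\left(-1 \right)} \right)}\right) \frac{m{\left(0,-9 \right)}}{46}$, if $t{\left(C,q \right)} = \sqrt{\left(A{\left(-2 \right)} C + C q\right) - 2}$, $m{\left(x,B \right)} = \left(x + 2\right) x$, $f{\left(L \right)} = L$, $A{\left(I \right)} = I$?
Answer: $0$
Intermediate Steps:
$m{\left(x,B \right)} = x \left(2 + x\right)$ ($m{\left(x,B \right)} = \left(2 + x\right) x = x \left(2 + x\right)$)
$t{\left(C,q \right)} = \sqrt{-2 - 2 C + C q}$ ($t{\left(C,q \right)} = \sqrt{\left(- 2 C + C q\right) - 2} = \sqrt{-2 - 2 C + C q}$)
$\left(-74 + t{\left(-12,f{\left(-1 \right)} \right)}\right) \frac{m{\left(0,-9 \right)}}{46} = \left(-74 + \sqrt{-2 - -24 - -12}\right) \frac{0 \left(2 + 0\right)}{46} = \left(-74 + \sqrt{-2 + 24 + 12}\right) 0 \cdot 2 \cdot \frac{1}{46} = \left(-74 + \sqrt{34}\right) 0 \cdot \frac{1}{46} = \left(-74 + \sqrt{34}\right) 0 = 0$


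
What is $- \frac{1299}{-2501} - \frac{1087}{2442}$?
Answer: $\frac{453571}{6107442} \approx 0.074265$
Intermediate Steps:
$- \frac{1299}{-2501} - \frac{1087}{2442} = \left(-1299\right) \left(- \frac{1}{2501}\right) - \frac{1087}{2442} = \frac{1299}{2501} - \frac{1087}{2442} = \frac{453571}{6107442}$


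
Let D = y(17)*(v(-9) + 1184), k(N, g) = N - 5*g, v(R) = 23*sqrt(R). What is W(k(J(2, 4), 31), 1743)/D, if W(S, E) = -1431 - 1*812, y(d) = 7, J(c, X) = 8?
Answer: -2655712/9846319 + 154767*I/9846319 ≈ -0.26972 + 0.015718*I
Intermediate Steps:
W(S, E) = -2243 (W(S, E) = -1431 - 812 = -2243)
D = 8288 + 483*I (D = 7*(23*sqrt(-9) + 1184) = 7*(23*(3*I) + 1184) = 7*(69*I + 1184) = 7*(1184 + 69*I) = 8288 + 483*I ≈ 8288.0 + 483.0*I)
W(k(J(2, 4), 31), 1743)/D = -2243*(8288 - 483*I)/68924233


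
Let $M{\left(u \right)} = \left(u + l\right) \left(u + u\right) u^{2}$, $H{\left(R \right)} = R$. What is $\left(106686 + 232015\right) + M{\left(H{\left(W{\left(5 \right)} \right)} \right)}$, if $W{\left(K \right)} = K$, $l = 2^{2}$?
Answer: $340951$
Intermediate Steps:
$l = 4$
$M{\left(u \right)} = 2 u^{3} \left(4 + u\right)$ ($M{\left(u \right)} = \left(u + 4\right) \left(u + u\right) u^{2} = \left(4 + u\right) 2 u u^{2} = 2 u \left(4 + u\right) u^{2} = 2 u^{3} \left(4 + u\right)$)
$\left(106686 + 232015\right) + M{\left(H{\left(W{\left(5 \right)} \right)} \right)} = \left(106686 + 232015\right) + 2 \cdot 5^{3} \left(4 + 5\right) = 338701 + 2 \cdot 125 \cdot 9 = 338701 + 2250 = 340951$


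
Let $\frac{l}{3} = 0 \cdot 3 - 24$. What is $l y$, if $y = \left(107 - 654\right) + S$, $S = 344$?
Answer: $14616$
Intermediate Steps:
$l = -72$ ($l = 3 \left(0 \cdot 3 - 24\right) = 3 \left(0 - 24\right) = 3 \left(-24\right) = -72$)
$y = -203$ ($y = \left(107 - 654\right) + 344 = -547 + 344 = -203$)
$l y = \left(-72\right) \left(-203\right) = 14616$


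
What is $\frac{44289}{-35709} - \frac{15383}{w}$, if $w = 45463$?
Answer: $- \frac{854274118}{541146089} \approx -1.5786$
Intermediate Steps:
$\frac{44289}{-35709} - \frac{15383}{w} = \frac{44289}{-35709} - \frac{15383}{45463} = 44289 \left(- \frac{1}{35709}\right) - \frac{15383}{45463} = - \frac{14763}{11903} - \frac{15383}{45463} = - \frac{854274118}{541146089}$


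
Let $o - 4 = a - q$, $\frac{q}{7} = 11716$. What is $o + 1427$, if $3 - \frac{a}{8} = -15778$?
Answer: $45667$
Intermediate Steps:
$q = 82012$ ($q = 7 \cdot 11716 = 82012$)
$a = 126248$ ($a = 24 - -126224 = 24 + 126224 = 126248$)
$o = 44240$ ($o = 4 + \left(126248 - 82012\right) = 4 + 44236 = 44240$)
$o + 1427 = 44240 + 1427 = 45667$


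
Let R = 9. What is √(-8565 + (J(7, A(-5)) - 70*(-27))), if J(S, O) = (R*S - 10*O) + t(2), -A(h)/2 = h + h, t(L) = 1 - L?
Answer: 3*I*√757 ≈ 82.541*I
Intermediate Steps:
A(h) = -4*h (A(h) = -2*(h + h) = -4*h)
J(S, O) = -1 - 10*O + 9*S (J(S, O) = (9*S - 10*O) + (1 - 1*2) = (-10*O + 9*S) + (1 - 2) = (-10*O + 9*S) - 1 = -1 - 10*O + 9*S)
√(-8565 + (J(7, A(-5)) - 70*(-27))) = √(-8565 + ((-1 - (-40)*(-5) + 9*7) - 70*(-27))) = √(-8565 + ((-1 - 10*20 + 63) + 1890)) = √(-8565 + ((-1 - 200 + 63) + 1890)) = √(-8565 + (-138 + 1890)) = √(-8565 + 1752) = √(-6813) = 3*I*√757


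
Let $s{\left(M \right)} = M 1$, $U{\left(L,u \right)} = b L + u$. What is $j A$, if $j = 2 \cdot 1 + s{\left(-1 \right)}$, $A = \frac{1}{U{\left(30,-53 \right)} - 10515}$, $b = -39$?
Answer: $- \frac{1}{11738} \approx -8.5193 \cdot 10^{-5}$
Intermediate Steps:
$U{\left(L,u \right)} = u - 39 L$ ($U{\left(L,u \right)} = - 39 L + u = u - 39 L$)
$s{\left(M \right)} = M$
$A = - \frac{1}{11738}$ ($A = \frac{1}{\left(-53 - 1170\right) - 10515} = \frac{1}{-1223 - 10515} = \frac{1}{-11738} = - \frac{1}{11738} \approx -8.5193 \cdot 10^{-5}$)
$j = 1$ ($j = 2 \cdot 1 - 1 = 2 - 1 = 1$)
$j A = 1 \left(- \frac{1}{11738}\right) = - \frac{1}{11738}$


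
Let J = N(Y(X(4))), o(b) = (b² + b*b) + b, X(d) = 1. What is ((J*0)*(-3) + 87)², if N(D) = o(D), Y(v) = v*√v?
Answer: 7569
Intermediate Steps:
o(b) = b + 2*b² (o(b) = (b² + b²) + b = 2*b² + b = b + 2*b²)
Y(v) = v^(3/2)
N(D) = D*(1 + 2*D)
J = 3 (J = 1^(3/2)*(1 + 2*1^(3/2)) = 1*(1 + 2*1) = 1*(1 + 2) = 1*3 = 3)
((J*0)*(-3) + 87)² = ((3*0)*(-3) + 87)² = (0*(-3) + 87)² = (0 + 87)² = 87² = 7569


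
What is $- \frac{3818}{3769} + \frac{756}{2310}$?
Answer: $- \frac{142148}{207295} \approx -0.68573$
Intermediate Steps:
$- \frac{3818}{3769} + \frac{756}{2310} = \left(-3818\right) \frac{1}{3769} + 756 \cdot \frac{1}{2310} = - \frac{3818}{3769} + \frac{18}{55} = - \frac{142148}{207295}$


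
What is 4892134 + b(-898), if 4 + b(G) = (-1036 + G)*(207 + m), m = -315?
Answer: 5101002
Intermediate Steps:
b(G) = 111884 - 108*G (b(G) = -4 + (-1036 + G)*(207 - 315) = -4 + (-1036 + G)*(-108) = -4 + (111888 - 108*G) = 111884 - 108*G)
4892134 + b(-898) = 4892134 + (111884 - 108*(-898)) = 4892134 + (111884 + 96984) = 4892134 + 208868 = 5101002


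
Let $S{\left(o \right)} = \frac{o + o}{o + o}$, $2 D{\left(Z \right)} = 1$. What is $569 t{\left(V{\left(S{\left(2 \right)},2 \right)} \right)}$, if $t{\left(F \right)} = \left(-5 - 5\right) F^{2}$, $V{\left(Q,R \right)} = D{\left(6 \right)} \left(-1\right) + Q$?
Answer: $- \frac{2845}{2} \approx -1422.5$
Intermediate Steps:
$D{\left(Z \right)} = \frac{1}{2}$ ($D{\left(Z \right)} = \frac{1}{2} \cdot 1 = \frac{1}{2}$)
$S{\left(o \right)} = 1$ ($S{\left(o \right)} = \frac{2 o}{2 o} = 2 o \frac{1}{2 o} = 1$)
$V{\left(Q,R \right)} = - \frac{1}{2} + Q$ ($V{\left(Q,R \right)} = \frac{1}{2} \left(-1\right) + Q = - \frac{1}{2} + Q$)
$t{\left(F \right)} = - 10 F^{2}$
$569 t{\left(V{\left(S{\left(2 \right)},2 \right)} \right)} = 569 \left(- 10 \left(- \frac{1}{2} + 1\right)^{2}\right) = 569 \left(- \frac{10}{4}\right) = 569 \left(\left(-10\right) \frac{1}{4}\right) = 569 \left(- \frac{5}{2}\right) = - \frac{2845}{2}$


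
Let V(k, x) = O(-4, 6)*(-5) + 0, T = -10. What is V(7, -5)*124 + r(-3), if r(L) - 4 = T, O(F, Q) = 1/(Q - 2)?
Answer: -161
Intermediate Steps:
O(F, Q) = 1/(-2 + Q)
r(L) = -6 (r(L) = 4 - 10 = -6)
V(k, x) = -5/4 (V(k, x) = -5/(-2 + 6) + 0 = -5/4 + 0 = -5/4)
V(7, -5)*124 + r(-3) = -5/4*124 - 6 = -155 - 6 = -161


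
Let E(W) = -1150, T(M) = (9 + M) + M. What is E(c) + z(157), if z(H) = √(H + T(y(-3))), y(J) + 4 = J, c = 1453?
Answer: -1150 + 2*√38 ≈ -1137.7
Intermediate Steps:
y(J) = -4 + J
T(M) = 9 + 2*M
z(H) = √(-5 + H) (z(H) = √(H + (9 + 2*(-4 - 3))) = √(H + (9 + 2*(-7))) = √(H + (9 - 14)) = √(H - 5) = √(-5 + H))
E(c) + z(157) = -1150 + √(-5 + 157) = -1150 + √152 = -1150 + 2*√38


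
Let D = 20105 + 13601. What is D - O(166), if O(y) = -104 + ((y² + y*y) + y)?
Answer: -21468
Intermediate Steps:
O(y) = -104 + y + 2*y² (O(y) = -104 + ((y² + y²) + y) = -104 + (2*y² + y) = -104 + (y + 2*y²) = -104 + y + 2*y²)
D = 33706
D - O(166) = 33706 - (-104 + 166 + 2*166²) = 33706 - (-104 + 166 + 2*27556) = 33706 - (-104 + 166 + 55112) = 33706 - 1*55174 = 33706 - 55174 = -21468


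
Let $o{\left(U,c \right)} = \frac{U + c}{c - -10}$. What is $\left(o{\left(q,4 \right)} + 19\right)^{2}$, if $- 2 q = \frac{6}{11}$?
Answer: $\frac{8803089}{23716} \approx 371.19$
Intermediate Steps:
$q = - \frac{3}{11}$ ($q = - \frac{6 \cdot \frac{1}{11}}{2} = \left(- \frac{1}{2}\right) \frac{6}{11} = - \frac{3}{11} \approx -0.27273$)
$o{\left(U,c \right)} = \frac{U + c}{10 + c}$ ($o{\left(U,c \right)} = \frac{U + c}{c + 10} = \frac{U + c}{10 + c}$)
$\left(o{\left(q,4 \right)} + 19\right)^{2} = \left(\frac{- \frac{3}{11} + 4}{10 + 4} + 19\right)^{2} = \left(\frac{1}{14} \cdot \frac{41}{11} + 19\right)^{2} = \left(\frac{41}{154} + 19\right)^{2} = \left(\frac{2967}{154}\right)^{2} = \frac{8803089}{23716}$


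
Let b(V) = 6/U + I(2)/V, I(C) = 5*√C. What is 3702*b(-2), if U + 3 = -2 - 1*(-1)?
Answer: -5553 - 9255*√2 ≈ -18642.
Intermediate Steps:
U = -4 (U = -3 + (-2 - 1*(-1)) = -3 + (-2 + 1) = -3 - 1 = -4)
b(V) = -3/2 + 5*√2/V (b(V) = 6/(-4) + (5*√2)/V = 6*(-¼) + 5*√2/V = -3/2 + 5*√2/V)
3702*b(-2) = 3702*(-3/2 + 5*√2/(-2)) = 3702*(-3/2 + 5*√2*(-½)) = 3702*(-3/2 - 5*√2/2) = -5553 - 9255*√2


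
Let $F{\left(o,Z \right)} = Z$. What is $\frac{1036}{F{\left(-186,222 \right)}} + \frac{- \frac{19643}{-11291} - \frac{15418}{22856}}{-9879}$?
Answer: $\frac{5948567192011}{1274722420692} \approx 4.6666$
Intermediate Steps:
$\frac{1036}{F{\left(-186,222 \right)}} + \frac{- \frac{19643}{-11291} - \frac{15418}{22856}}{-9879} = \frac{1036}{222} + \frac{- \frac{19643}{-11291} - \frac{15418}{22856}}{-9879} = 1036 \cdot \frac{1}{222} + \left(\left(-19643\right) \left(- \frac{1}{11291}\right) - \frac{7709}{11428}\right) \left(- \frac{1}{9879}\right) = \frac{14}{3} + \left(\frac{19643}{11291} - \frac{7709}{11428}\right) \left(- \frac{1}{9879}\right) = \frac{14}{3} + \frac{137437885}{129033548} \left(- \frac{1}{9879}\right) = \frac{14}{3} - \frac{137437885}{1274722420692} = \frac{5948567192011}{1274722420692}$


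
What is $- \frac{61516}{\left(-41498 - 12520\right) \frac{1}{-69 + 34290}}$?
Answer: $\frac{350856506}{9003} \approx 38971.0$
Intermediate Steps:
$- \frac{61516}{\left(-41498 - 12520\right) \frac{1}{-69 + 34290}} = - \frac{61516}{\left(-54018\right) \frac{1}{34221}} = - \frac{61516}{- \frac{18006}{11407}} = \left(-61516\right) \left(- \frac{11407}{18006}\right) = \frac{350856506}{9003}$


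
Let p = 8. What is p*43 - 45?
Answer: 299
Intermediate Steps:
p*43 - 45 = 8*43 - 45 = 344 - 45 = 299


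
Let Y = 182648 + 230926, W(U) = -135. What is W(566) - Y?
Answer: -413709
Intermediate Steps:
Y = 413574
W(566) - Y = -135 - 1*413574 = -135 - 413574 = -413709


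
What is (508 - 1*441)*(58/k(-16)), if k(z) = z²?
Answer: 1943/128 ≈ 15.180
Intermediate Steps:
(508 - 1*441)*(58/k(-16)) = (508 - 1*441)*(58/((-16)²)) = (508 - 441)*(58/256) = 67*(58*(1/256)) = 67*(29/128) = 1943/128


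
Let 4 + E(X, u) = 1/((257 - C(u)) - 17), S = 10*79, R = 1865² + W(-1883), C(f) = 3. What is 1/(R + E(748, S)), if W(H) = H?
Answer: 237/823892107 ≈ 2.8766e-7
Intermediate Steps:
R = 3476342 (R = 1865² - 1883 = 3478225 - 1883 = 3476342)
S = 790
E(X, u) = -947/237 (E(X, u) = -4 + 1/((257 - 1*3) - 17) = -4 + 1/((257 - 3) - 17) = -4 + 1/(254 - 17) = -4 + 1/237 = -947/237)
1/(R + E(748, S)) = 1/(3476342 - 947/237) = 1/(823892107/237) = 237/823892107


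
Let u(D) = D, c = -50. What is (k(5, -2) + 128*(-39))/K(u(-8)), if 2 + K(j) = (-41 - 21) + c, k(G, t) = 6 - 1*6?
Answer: 832/19 ≈ 43.789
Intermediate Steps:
k(G, t) = 0 (k(G, t) = 6 - 6 = 0)
K(j) = -114 (K(j) = -2 + ((-41 - 21) - 50) = -2 + (-62 - 50) = -2 - 112 = -114)
(k(5, -2) + 128*(-39))/K(u(-8)) = (0 + 128*(-39))/(-114) = (0 - 4992)*(-1/114) = -4992*(-1/114) = 832/19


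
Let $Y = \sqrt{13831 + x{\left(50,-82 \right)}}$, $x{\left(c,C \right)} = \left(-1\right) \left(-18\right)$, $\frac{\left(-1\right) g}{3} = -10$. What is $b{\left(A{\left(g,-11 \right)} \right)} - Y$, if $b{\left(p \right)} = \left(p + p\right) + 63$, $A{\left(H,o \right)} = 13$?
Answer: $89 - \sqrt{13849} \approx -28.682$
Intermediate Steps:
$g = 30$ ($g = \left(-3\right) \left(-10\right) = 30$)
$x{\left(c,C \right)} = 18$
$b{\left(p \right)} = 63 + 2 p$ ($b{\left(p \right)} = 2 p + 63 = 63 + 2 p$)
$Y = \sqrt{13849}$ ($Y = \sqrt{13831 + 18} = \sqrt{13849} \approx 117.68$)
$b{\left(A{\left(g,-11 \right)} \right)} - Y = \left(63 + 2 \cdot 13\right) - \sqrt{13849} = \left(63 + 26\right) - \sqrt{13849} = 89 - \sqrt{13849}$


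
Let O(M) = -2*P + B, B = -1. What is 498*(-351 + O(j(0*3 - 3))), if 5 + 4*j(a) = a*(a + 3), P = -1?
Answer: -174300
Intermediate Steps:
j(a) = -5/4 + a*(3 + a)/4 (j(a) = -5/4 + (a*(a + 3))/4 = -5/4 + (a*(3 + a))/4 = -5/4 + a*(3 + a)/4)
O(M) = 1 (O(M) = -2*(-1) - 1 = 2 - 1 = 1)
498*(-351 + O(j(0*3 - 3))) = 498*(-351 + 1) = 498*(-350) = -174300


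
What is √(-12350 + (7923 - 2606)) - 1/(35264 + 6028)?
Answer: -1/41292 + I*√7033 ≈ -2.4218e-5 + 83.863*I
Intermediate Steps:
√(-12350 + (7923 - 2606)) - 1/(35264 + 6028) = √(-12350 + 5317) - 1/41292 = √(-7033) - 1*1/41292 = I*√7033 - 1/41292 = -1/41292 + I*√7033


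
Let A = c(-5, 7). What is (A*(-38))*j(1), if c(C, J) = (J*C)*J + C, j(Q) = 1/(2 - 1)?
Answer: 9500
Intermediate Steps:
j(Q) = 1 (j(Q) = 1/1 = 1)
c(C, J) = C + C*J² (c(C, J) = (C*J)*J + C = C*J² + C = C + C*J²)
A = -250 (A = -5*(1 + 7²) = -5*(1 + 49) = -5*50 = -250)
(A*(-38))*j(1) = -250*(-38)*1 = 9500*1 = 9500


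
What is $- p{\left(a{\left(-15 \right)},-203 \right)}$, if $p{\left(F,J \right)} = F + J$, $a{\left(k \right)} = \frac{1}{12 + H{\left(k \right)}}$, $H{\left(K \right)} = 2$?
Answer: $\frac{2841}{14} \approx 202.93$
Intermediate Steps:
$a{\left(k \right)} = \frac{1}{14}$ ($a{\left(k \right)} = \frac{1}{12 + 2} = \frac{1}{14}$)
$- p{\left(a{\left(-15 \right)},-203 \right)} = - (\frac{1}{14} - 203) = \left(-1\right) \left(- \frac{2841}{14}\right) = \frac{2841}{14}$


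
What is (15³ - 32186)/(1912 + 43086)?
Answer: -28811/44998 ≈ -0.64027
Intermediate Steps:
(15³ - 32186)/(1912 + 43086) = (3375 - 32186)/44998 = -28811*1/44998 = -28811/44998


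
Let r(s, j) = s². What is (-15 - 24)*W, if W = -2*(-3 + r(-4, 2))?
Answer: 1014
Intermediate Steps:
W = -26 (W = -2*(-3 + (-4)²) = -2*(-3 + 16) = -2*13 = -26)
(-15 - 24)*W = (-15 - 24)*(-26) = -39*(-26) = 1014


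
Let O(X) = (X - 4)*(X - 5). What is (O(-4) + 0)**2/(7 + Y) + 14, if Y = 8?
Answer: 1798/5 ≈ 359.60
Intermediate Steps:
O(X) = (-5 + X)*(-4 + X) (O(X) = (-4 + X)*(-5 + X) = (-5 + X)*(-4 + X))
(O(-4) + 0)**2/(7 + Y) + 14 = ((20 + (-4)**2 - 9*(-4)) + 0)**2/(7 + 8) + 14 = ((20 + 16 + 36) + 0)**2/15 + 14 = (72 + 0)**2*(1/15) + 14 = 72**2*(1/15) + 14 = 5184*(1/15) + 14 = 1728/5 + 14 = 1798/5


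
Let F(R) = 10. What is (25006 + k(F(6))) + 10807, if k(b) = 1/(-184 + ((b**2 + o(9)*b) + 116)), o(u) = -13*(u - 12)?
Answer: 15113087/422 ≈ 35813.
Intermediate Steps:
o(u) = 156 - 13*u (o(u) = -13*(-12 + u) = 156 - 13*u)
k(b) = 1/(-68 + b**2 + 39*b) (k(b) = 1/(-184 + ((b**2 + (156 - 13*9)*b) + 116)) = 1/(-184 + ((b**2 + (156 - 117)*b) + 116)) = 1/(-184 + ((b**2 + 39*b) + 116)) = 1/(-184 + (116 + b**2 + 39*b)) = 1/(-68 + b**2 + 39*b))
(25006 + k(F(6))) + 10807 = (25006 + 1/(-68 + 10**2 + 39*10)) + 10807 = (25006 + 1/(-68 + 100 + 390)) + 10807 = (25006 + 1/422) + 10807 = 10552533/422 + 10807 = 15113087/422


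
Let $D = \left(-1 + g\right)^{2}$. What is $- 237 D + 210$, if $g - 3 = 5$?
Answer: $-11403$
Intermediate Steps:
$g = 8$ ($g = 3 + 5 = 8$)
$D = 49$ ($D = \left(-1 + 8\right)^{2} = 7^{2} = 49$)
$- 237 D + 210 = \left(-237\right) 49 + 210 = -11613 + 210 = -11403$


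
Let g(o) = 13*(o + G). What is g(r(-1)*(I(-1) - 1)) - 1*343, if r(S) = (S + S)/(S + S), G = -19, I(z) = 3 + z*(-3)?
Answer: -525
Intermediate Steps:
I(z) = 3 - 3*z
r(S) = 1 (r(S) = (2*S)/((2*S)) = (2*S)*(1/(2*S)) = 1)
g(o) = -247 + 13*o (g(o) = 13*(o - 19) = 13*(-19 + o) = -247 + 13*o)
g(r(-1)*(I(-1) - 1)) - 1*343 = (-247 + 13*(1*((3 - 3*(-1)) - 1))) - 1*343 = (-247 + 13*(1*((3 + 3) - 1))) - 343 = (-247 + 13*(1*(6 - 1))) - 343 = (-247 + 13*(1*5)) - 343 = (-247 + 13*5) - 343 = (-247 + 65) - 343 = -182 - 343 = -525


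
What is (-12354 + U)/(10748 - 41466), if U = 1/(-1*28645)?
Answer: 353880331/879917110 ≈ 0.40217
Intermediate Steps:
U = -1/28645 (U = 1/(-28645) = -1/28645 ≈ -3.4910e-5)
(-12354 + U)/(10748 - 41466) = (-12354 - 1/28645)/(10748 - 41466) = -353880331/28645/(-30718) = -353880331/28645*(-1/30718) = 353880331/879917110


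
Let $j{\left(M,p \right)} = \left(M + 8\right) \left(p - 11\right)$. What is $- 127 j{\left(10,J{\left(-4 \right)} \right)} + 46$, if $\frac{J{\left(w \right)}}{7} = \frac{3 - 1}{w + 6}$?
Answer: $9190$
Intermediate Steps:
$J{\left(w \right)} = \frac{14}{6 + w}$ ($J{\left(w \right)} = 7 \frac{3 - 1}{w + 6} = 7 \frac{2}{6 + w} = \frac{14}{6 + w}$)
$j{\left(M,p \right)} = \left(-11 + p\right) \left(8 + M\right)$ ($j{\left(M,p \right)} = \left(8 + M\right) \left(-11 + p\right) = \left(-11 + p\right) \left(8 + M\right)$)
$- 127 j{\left(10,J{\left(-4 \right)} \right)} + 46 = - 127 \left(-88 - 110 + 8 \frac{14}{6 - 4} + 10 \frac{14}{6 - 4}\right) + 46 = - 127 \left(-88 - 110 + 8 \cdot \frac{14}{2} + 10 \cdot \frac{14}{2}\right) + 46 = - 127 \left(-88 - 110 + 8 \cdot 14 \cdot \frac{1}{2} + 10 \cdot 14 \cdot \frac{1}{2}\right) + 46 = - 127 \left(-88 - 110 + 8 \cdot 7 + 10 \cdot 7\right) + 46 = - 127 \left(-88 - 110 + 56 + 70\right) + 46 = \left(-127\right) \left(-72\right) + 46 = 9144 + 46 = 9190$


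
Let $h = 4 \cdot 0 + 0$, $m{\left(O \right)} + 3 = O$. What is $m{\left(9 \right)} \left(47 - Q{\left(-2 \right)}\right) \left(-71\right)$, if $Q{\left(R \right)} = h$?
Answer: $-20022$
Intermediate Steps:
$m{\left(O \right)} = -3 + O$
$h = 0$ ($h = 0 + 0 = 0$)
$Q{\left(R \right)} = 0$
$m{\left(9 \right)} \left(47 - Q{\left(-2 \right)}\right) \left(-71\right) = \left(-3 + 9\right) \left(47 - 0\right) \left(-71\right) = 6 \left(47 + 0\right) \left(-71\right) = 6 \cdot 47 \left(-71\right) = 282 \left(-71\right) = -20022$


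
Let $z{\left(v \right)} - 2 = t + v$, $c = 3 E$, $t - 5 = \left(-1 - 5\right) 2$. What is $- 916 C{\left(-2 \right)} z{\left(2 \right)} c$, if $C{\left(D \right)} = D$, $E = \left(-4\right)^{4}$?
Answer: $-4220928$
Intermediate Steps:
$E = 256$
$t = -7$ ($t = 5 + \left(-1 - 5\right) 2 = 5 - 12 = -7$)
$c = 768$ ($c = 3 \cdot 256 = 768$)
$z{\left(v \right)} = -5 + v$ ($z{\left(v \right)} = 2 + \left(-7 + v\right) = -5 + v$)
$- 916 C{\left(-2 \right)} z{\left(2 \right)} c = - 916 - 2 \left(-5 + 2\right) 768 = - 916 \left(-2\right) \left(-3\right) 768 = - 916 \cdot 6 \cdot 768 = \left(-916\right) 4608 = -4220928$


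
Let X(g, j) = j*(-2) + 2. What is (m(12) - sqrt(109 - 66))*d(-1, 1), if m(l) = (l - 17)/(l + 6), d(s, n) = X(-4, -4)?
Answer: -25/9 - 10*sqrt(43) ≈ -68.352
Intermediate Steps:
X(g, j) = 2 - 2*j (X(g, j) = -2*j + 2 = 2 - 2*j)
d(s, n) = 10 (d(s, n) = 2 - 2*(-4) = 2 + 8 = 10)
m(l) = (-17 + l)/(6 + l)
(m(12) - sqrt(109 - 66))*d(-1, 1) = ((-17 + 12)/(6 + 12) - sqrt(109 - 66))*10 = (-5/18 - sqrt(43))*10 = -25/9 - 10*sqrt(43)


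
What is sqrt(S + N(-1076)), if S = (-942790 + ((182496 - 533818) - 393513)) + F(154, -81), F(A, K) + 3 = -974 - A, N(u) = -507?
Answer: I*sqrt(1689263) ≈ 1299.7*I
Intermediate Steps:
F(A, K) = -977 - A (F(A, K) = -3 + (-974 - A) = -977 - A)
S = -1688756 (S = (-942790 + ((182496 - 533818) - 393513)) + (-977 - 1*154) = (-942790 + (-351322 - 393513)) + (-977 - 154) = (-942790 - 744835) - 1131 = -1687625 - 1131 = -1688756)
sqrt(S + N(-1076)) = sqrt(-1688756 - 507) = sqrt(-1689263) = I*sqrt(1689263)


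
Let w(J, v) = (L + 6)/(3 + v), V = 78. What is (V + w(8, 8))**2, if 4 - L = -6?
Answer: 763876/121 ≈ 6313.0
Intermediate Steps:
L = 10 (L = 4 - 1*(-6) = 4 + 6 = 10)
w(J, v) = 16/(3 + v) (w(J, v) = (10 + 6)/(3 + v) = 16/(3 + v))
(V + w(8, 8))**2 = (78 + 16/(3 + 8))**2 = (78 + 16/11)**2 = (874/11)**2 = 763876/121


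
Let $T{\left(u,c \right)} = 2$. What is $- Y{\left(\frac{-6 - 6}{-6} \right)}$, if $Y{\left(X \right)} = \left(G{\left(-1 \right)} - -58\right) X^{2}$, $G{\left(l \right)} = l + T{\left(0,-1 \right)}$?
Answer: $-236$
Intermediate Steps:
$G{\left(l \right)} = 2 + l$ ($G{\left(l \right)} = l + 2 = 2 + l$)
$Y{\left(X \right)} = 59 X^{2}$ ($Y{\left(X \right)} = \left(\left(2 - 1\right) - -58\right) X^{2} = \left(1 + 58\right) X^{2} = 59 X^{2}$)
$- Y{\left(\frac{-6 - 6}{-6} \right)} = - 59 \left(\frac{-6 - 6}{-6}\right)^{2} = - 59 \left(\left(- \frac{1}{6}\right) \left(-12\right)\right)^{2} = - 59 \cdot 2^{2} = - 59 \cdot 4 = \left(-1\right) 236 = -236$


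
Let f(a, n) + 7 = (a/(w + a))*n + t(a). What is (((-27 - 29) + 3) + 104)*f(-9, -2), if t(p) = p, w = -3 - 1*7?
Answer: -16422/19 ≈ -864.32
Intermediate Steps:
w = -10 (w = -3 - 7 = -10)
f(a, n) = -7 + a + a*n/(-10 + a) (f(a, n) = -7 + ((a/(-10 + a))*n + a) = -7 + (a*n/(-10 + a) + a) = -7 + (a + a*n/(-10 + a)) = -7 + a + a*n/(-10 + a))
(((-27 - 29) + 3) + 104)*f(-9, -2) = (((-27 - 29) + 3) + 104)*((70 + (-9)² - 17*(-9) - 9*(-2))/(-10 - 9)) = ((-56 + 3) + 104)*((70 + 81 + 153 + 18)/(-19)) = (-53 + 104)*(-1/19*322) = 51*(-322/19) = -16422/19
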